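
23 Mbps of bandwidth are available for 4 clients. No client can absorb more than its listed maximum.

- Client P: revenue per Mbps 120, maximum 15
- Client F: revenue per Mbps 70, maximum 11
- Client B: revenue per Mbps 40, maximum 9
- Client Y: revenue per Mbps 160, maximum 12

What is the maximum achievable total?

Highest revenue per Mbps first: Client Y 160 > Client P 120 > Client F 70 > Client B 40.
Client Y takes 12 to reach its cap of 12 ; 11 left.
Client P: +11 (room for 15) → 11. Pool exhausted.
Total = 120×11 + 160×12 = 3240.

3240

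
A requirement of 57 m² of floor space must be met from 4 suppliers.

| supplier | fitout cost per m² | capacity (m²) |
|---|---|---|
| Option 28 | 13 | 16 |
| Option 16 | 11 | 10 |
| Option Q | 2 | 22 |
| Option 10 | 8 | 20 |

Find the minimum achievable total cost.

379

Fill from the cheapest supplier first.
Take 22 from Option Q at 2 — need 35 more.
Option 10 (8): use full 20 — 15 m² to go.
Take 10 from Option 16 at 11 — need 5 more.
Option 28 (13): take the remaining 5 — done.
Cost = 22×2 + 20×8 + 10×11 + 5×13 = 379.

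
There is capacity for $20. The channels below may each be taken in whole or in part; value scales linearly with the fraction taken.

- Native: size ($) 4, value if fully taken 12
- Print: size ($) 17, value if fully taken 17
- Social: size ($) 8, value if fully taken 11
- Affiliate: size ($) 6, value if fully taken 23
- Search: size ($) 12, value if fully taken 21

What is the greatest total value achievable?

52.5

Sort by value density: Affiliate 23/6≈3.83, Native 12/4≈3, Search 21/12≈1.75, Social 11/8≈1.38, Print 17/17≈1.
Take all of Affiliate (6 $, value 23) → 14 $ left.
Native: take in full, 4 $ for value 12 → 10 left.
10 $ left: a 10/12 share of Search gives 21×10/12 = 17.5.
Total value = 52.5.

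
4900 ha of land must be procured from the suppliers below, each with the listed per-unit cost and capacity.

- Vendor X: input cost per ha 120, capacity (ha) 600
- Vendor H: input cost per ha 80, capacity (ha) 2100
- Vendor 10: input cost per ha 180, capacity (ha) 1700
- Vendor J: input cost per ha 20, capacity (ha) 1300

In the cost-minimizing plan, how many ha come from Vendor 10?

Cheapest first:
Vendor J (20): use full 1300 ; 3600 ha to go.
Vendor H (80): use full 2100 ; 1500 ha to go.
Vendor X at 120: take all 600 ha ; 900 still needed.
Vendor 10 (180): take the remaining 900 ; done.

900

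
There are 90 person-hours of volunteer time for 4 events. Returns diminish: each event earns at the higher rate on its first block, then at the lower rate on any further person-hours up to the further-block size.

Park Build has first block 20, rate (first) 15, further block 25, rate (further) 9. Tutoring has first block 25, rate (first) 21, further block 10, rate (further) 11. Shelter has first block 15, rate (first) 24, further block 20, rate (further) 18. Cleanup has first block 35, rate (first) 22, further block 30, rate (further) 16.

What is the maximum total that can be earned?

1925

Order all 8 blocks by rate: Shelter/T1 24 > Cleanup/T1 22 > Tutoring/T1 21 > Shelter/T2 18 > Cleanup/T2 16 > Park Build/T1 15 > Tutoring/T2 11 > Park Build/T2 9.
Shelter/T1 (24): +15 — 75 left.
Fill Cleanup T1 block (35 at 22) — 40 left.
Tutoring/T1 (21): +25 — 15 left.
Shelter T2 at 18: only 15 left, fill 15.
Total = 24×15 + 22×35 + 21×25 + 18×15 = 1925.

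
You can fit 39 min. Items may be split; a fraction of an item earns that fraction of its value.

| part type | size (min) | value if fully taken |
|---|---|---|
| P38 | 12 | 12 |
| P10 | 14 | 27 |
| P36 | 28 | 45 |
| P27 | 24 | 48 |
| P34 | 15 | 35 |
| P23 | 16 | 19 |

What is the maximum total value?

83

Sort by value density: P34 35/15≈2.33, P27 48/24≈2, P10 27/14≈1.93, P36 45/28≈1.61, P23 19/16≈1.19, P38 12/12≈1.
Take all of P34 (15 min, value 35) — 24 min left.
P27: take in full, 24 min for value 48 — 0 left.
Total value = 83.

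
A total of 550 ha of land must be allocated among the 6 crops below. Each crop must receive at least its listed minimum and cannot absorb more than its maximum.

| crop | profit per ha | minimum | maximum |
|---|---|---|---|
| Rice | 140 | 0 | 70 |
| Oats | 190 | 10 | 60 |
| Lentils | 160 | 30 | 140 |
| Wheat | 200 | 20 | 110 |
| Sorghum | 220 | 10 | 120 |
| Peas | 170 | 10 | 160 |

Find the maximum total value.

103000

Meeting every minimum uses 0+10+30+20+10+10 = 80 ha, leaving 470.
Highest profit per ha first: Sorghum 220 > Wheat 200 > Oats 190 > Peas 170 > Lentils 160 > Rice 140.
Give Sorghum 110 more to hit its cap of 120 ; 360 left.
Wheat: +90 to 110 (cap) ; 270 left.
Oats: +50 to 60 (cap) ; 220 left.
Peas takes 150 more to reach its cap of 160 ; 70 left.
Lentils has room for 110 more but only 70 remain, so it gets 100.
Total = 190×60 + 160×100 + 200×110 + 220×120 + 170×160 = 103000.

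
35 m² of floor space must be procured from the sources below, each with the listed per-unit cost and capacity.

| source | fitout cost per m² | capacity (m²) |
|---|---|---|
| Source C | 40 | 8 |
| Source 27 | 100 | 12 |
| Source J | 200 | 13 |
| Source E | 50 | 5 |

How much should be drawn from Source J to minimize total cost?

Use sources in increasing cost order.
Source C at 40: take all 8 m² → 27 still needed.
Take 5 from Source E at 50 → need 22 more.
Take 12 from Source 27 at 100 → need 10 more.
Take 10 from Source J at 200 to finish.

10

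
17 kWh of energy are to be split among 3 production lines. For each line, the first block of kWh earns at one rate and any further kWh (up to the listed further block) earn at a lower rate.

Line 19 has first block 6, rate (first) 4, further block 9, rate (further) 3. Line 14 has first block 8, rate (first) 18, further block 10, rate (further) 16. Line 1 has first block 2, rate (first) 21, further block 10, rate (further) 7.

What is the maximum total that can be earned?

298

Treat each block as its own option and order by rate: Line 1/first 21 > Line 14/first 18 > Line 14/second 16 > Line 1/second 7 > Line 19/first 4 > Line 19/second 3.
Fill Line 1 first block (2 at 21) ; 15 left.
Line 14 first at 18: fill all 8 ; 7 left.
7 remain; put them into Line 14 second at 16.
Total = 21×2 + 18×8 + 16×7 = 298.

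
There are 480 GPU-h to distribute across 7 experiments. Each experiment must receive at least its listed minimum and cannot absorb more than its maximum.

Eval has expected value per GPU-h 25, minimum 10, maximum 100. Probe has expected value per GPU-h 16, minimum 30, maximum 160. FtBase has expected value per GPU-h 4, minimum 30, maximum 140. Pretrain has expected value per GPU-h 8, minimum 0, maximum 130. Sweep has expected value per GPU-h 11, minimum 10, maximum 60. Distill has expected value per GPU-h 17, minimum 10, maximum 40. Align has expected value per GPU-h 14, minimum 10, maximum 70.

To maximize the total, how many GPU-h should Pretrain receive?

20

Meeting every minimum uses 10+30+30+0+10+10+10 = 100 GPU-h, leaving 380.
Rank by expected value per GPU-h: Eval 25 > Distill 17 > Probe 16 > Align 14 > Sweep 11 > Pretrain 8 > FtBase 4.
Eval takes 90 more to reach its cap of 100 → 290 left.
Distill: +30 to 40 (cap) → 260 left.
Probe: +130 to 160 (cap) → 130 left.
Align: +60 to 70 (cap) → 70 left.
Sweep: +50 to 60 (cap) → 20 left.
Pretrain has room for 130 more but only 20 remain, so it gets 20.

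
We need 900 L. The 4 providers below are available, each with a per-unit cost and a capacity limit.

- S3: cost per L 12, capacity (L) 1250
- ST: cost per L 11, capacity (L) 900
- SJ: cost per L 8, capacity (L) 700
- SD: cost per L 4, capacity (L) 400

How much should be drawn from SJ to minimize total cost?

500

Use providers in increasing cost order.
SD at 4: take all 400 L → 500 still needed.
SJ at 8: take 500 of its 700 → requirement met.
ST, S3: unused.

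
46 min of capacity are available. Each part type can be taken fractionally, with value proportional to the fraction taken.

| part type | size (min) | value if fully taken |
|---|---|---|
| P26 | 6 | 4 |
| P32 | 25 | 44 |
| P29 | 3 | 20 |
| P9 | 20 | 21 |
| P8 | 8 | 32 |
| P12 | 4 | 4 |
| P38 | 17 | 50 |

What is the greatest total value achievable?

133.68

Sort by value density: P29 20/3≈6.67, P8 32/8≈4, P38 50/17≈2.94, P32 44/25≈1.76, P9 21/20≈1.05, P12 4/4≈1, P26 4/6≈0.667.
P29: take in full, 3 min for value 20 ; 43 left.
Take all of P8 (8 min, value 32) ; 35 min left.
P38: take in full, 17 min for value 50 ; 18 left.
18 min left: a 18/25 share of P32 gives 44×18/25 = 31.68.
Total value = 133.68.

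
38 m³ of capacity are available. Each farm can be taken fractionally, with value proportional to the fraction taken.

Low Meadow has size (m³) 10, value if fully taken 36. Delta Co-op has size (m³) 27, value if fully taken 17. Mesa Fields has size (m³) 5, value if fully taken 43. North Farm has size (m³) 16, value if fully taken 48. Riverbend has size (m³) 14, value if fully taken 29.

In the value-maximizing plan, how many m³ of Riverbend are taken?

7

Best value per unit of size first: Mesa Fields 43/5≈8.6, Low Meadow 36/10≈3.6, North Farm 48/16≈3, Riverbend 29/14≈2.07, Delta Co-op 17/27≈0.63.
All 5 m³ of Mesa Fields fit (value 43) → 33 remain.
All 10 m³ of Low Meadow fit (value 36) → 23 remain.
Take all of North Farm (16 m³, value 48) → 7 m³ left.
Only 7 m³ remain; take 7/14 of Riverbend for value 29×7/14 = 14.5.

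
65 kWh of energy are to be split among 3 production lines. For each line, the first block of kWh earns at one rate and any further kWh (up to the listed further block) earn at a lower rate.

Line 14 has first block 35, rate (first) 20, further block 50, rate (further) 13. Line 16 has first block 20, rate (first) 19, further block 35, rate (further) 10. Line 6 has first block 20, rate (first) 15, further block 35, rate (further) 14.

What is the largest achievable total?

Order all 6 blocks by rate: Line 14/first 20 > Line 16/first 19 > Line 6/first 15 > Line 6/second 14 > Line 14/second 13 > Line 16/second 10.
Line 14/first (20): +35 ; 30 left.
Line 16 first at 19: fill all 20 ; 10 left.
Line 6/first: +10 of 20 at 15; pool empty.
Total = 20×35 + 19×20 + 15×10 = 1230.

1230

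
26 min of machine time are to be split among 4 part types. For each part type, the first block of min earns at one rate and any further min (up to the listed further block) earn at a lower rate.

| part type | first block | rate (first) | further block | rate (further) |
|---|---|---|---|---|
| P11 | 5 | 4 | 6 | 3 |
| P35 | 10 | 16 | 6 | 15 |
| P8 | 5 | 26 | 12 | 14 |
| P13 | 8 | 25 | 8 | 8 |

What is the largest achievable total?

Order all 8 blocks by rate: P8/T1 26 > P13/T1 25 > P35/T1 16 > P35/T2 15 > P8/T2 14 > P13/T2 8 > P11/T1 4 > P11/T2 3.
Fill P8 T1 block (5 at 26) → 21 left.
P13/T1 (25): +8 → 13 left.
P35 T1 at 16: fill all 10 → 3 left.
3 remain; put them into P35 T2 at 15.
Total = 26×5 + 25×8 + 16×10 + 15×3 = 535.

535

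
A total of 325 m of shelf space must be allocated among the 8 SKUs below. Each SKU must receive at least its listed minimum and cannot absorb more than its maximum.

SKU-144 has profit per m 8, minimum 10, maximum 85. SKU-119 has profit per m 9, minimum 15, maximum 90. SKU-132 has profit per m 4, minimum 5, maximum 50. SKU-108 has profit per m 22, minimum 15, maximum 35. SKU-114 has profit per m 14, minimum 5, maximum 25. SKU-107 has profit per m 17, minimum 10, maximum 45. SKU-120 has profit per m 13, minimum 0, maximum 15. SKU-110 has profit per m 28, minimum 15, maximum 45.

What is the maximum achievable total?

4690

Meeting every minimum uses 10+15+5+15+5+10+0+15 = 75 m, leaving 250.
Highest profit per m first: SKU-110 28 > SKU-108 22 > SKU-107 17 > SKU-114 14 > SKU-120 13 > SKU-119 9 > SKU-144 8 > SKU-132 4.
SKU-110: +30 to 45 (cap) → 220 left.
Give SKU-108 20 more to hit its cap of 35 → 200 left.
SKU-107 takes 35 more to reach its cap of 45 → 165 left.
SKU-114 takes 20 more to reach its cap of 25 → 145 left.
Give SKU-120 15 more to hit its cap of 15 → 130 left.
SKU-119 takes 75 more to reach its cap of 90 → 55 left.
Only 55 left; SKU-144 takes them to reach 65.
Total = 8×65 + 9×90 + 4×5 + 22×35 + 14×25 + 17×45 + 13×15 + 28×45 = 4690.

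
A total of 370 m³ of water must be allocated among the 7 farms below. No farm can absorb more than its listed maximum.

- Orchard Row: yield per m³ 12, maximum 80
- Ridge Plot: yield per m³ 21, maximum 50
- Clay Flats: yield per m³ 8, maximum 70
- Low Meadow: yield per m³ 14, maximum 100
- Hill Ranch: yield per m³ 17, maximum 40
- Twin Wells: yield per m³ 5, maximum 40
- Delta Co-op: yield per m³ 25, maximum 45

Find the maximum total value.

5655

Rank by yield per m³: Delta Co-op 25 > Ridge Plot 21 > Hill Ranch 17 > Low Meadow 14 > Orchard Row 12 > Clay Flats 8 > Twin Wells 5.
Delta Co-op: +45 to 45 (cap) — 325 left.
Ridge Plot takes 50 to reach its cap of 50 — 275 left.
Hill Ranch: +40 to 40 (cap) — 235 left.
Low Meadow: +100 to 100 (cap) — 135 left.
Give Orchard Row 80 to hit its cap of 80 — 55 left.
Clay Flats has room for 70 but only 55 remain, so it gets 55.
Total = 12×80 + 21×50 + 8×55 + 14×100 + 17×40 + 25×45 = 5655.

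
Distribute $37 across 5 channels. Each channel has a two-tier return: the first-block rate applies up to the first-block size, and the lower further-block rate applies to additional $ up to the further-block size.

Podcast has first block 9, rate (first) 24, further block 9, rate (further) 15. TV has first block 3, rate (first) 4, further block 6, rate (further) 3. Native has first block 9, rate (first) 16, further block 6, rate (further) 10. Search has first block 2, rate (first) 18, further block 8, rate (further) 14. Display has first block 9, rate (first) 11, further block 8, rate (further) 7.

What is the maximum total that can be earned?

643

Rank every tier by rate: Podcast/first 24 > Search/first 18 > Native/first 16 > Podcast/second 15 > Search/second 14 > Display/first 11 > Native/second 10 > Display/second 7 > TV/first 4 > TV/second 3.
Fill Podcast first block (9 at 24) → 28 left.
Fill Search first block (2 at 18) → 26 left.
Native/first (16): +9 → 17 left.
Podcast/second (15): +9 → 8 left.
Search/second (14): +8 → 0 left.
Total = 24×9 + 18×2 + 16×9 + 15×9 + 14×8 = 643.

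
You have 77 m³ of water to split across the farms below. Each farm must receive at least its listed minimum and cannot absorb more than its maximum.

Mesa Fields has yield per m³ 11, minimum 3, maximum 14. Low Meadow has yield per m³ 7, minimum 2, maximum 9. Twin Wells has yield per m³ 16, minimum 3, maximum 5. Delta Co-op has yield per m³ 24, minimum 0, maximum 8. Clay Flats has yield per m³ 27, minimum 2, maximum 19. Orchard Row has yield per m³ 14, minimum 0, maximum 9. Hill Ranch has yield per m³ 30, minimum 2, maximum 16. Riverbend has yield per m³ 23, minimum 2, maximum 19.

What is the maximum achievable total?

Meeting every minimum uses 3+2+3+0+2+0+2+2 = 14 m³, leaving 63.
Highest yield per m³ first: Hill Ranch 30 > Clay Flats 27 > Delta Co-op 24 > Riverbend 23 > Twin Wells 16 > Orchard Row 14 > Mesa Fields 11 > Low Meadow 7.
Hill Ranch takes 14 more to reach its cap of 16 ; 49 left.
Clay Flats takes 17 more to reach its cap of 19 ; 32 left.
Delta Co-op takes 8 more to reach its cap of 8 ; 24 left.
Riverbend takes 17 more to reach its cap of 19 ; 7 left.
Twin Wells: +2 to 5 (cap) ; 5 left.
Orchard Row: +5 (room for 9) → 5. Pool exhausted.
Total = 11×3 + 7×2 + 16×5 + 24×8 + 27×19 + 14×5 + 30×16 + 23×19 = 1819.

1819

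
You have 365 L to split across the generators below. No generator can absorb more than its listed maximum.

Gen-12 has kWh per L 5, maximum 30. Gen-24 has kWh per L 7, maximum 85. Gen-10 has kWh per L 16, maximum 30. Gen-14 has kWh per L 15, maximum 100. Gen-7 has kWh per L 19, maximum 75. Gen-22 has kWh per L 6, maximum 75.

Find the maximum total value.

4450

Highest kWh per L first: Gen-7 19 > Gen-10 16 > Gen-14 15 > Gen-24 7 > Gen-22 6 > Gen-12 5.
Gen-7 takes 75 to reach its cap of 75 — 290 left.
Gen-10: +30 to 30 (cap) — 260 left.
Give Gen-14 100 to hit its cap of 100 — 160 left.
Gen-24: +85 to 85 (cap) — 75 left.
Gen-22: +75 to 75 (cap) — 0 left.
Total = 7×85 + 16×30 + 15×100 + 19×75 + 6×75 = 4450.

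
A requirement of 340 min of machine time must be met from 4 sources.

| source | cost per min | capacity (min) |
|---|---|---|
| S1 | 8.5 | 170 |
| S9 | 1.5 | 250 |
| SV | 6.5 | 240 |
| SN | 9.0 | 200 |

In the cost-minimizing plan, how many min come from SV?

90

Cheapest first:
Take 250 from S9 at 1.5 → need 90 more.
SV (6.5): take the remaining 90 → done.
S1, SN: unused.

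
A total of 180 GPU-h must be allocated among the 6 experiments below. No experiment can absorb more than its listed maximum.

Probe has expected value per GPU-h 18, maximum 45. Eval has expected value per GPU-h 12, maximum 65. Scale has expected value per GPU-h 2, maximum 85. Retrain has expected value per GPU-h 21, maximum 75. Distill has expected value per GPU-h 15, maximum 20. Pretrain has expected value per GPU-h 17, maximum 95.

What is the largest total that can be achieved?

3405

Rank by expected value per GPU-h: Retrain 21 > Probe 18 > Pretrain 17 > Distill 15 > Eval 12 > Scale 2.
Give Retrain 75 to hit its cap of 75 ; 105 left.
Probe: +45 to 45 (cap) ; 60 left.
Pretrain: +60 (room for 95) → 60. Pool exhausted.
Total = 18×45 + 21×75 + 17×60 = 3405.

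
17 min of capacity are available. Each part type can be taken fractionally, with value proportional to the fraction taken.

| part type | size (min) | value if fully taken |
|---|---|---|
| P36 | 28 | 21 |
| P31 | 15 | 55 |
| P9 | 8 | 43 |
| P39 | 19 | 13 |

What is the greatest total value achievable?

Rank by value-to-size ratio: P9 43/8≈5.38, P31 55/15≈3.67, P36 21/28≈0.75, P39 13/19≈0.684.
P9: take in full, 8 min for value 43 — 9 left.
Only 9 min remain; take 9/15 of P31 for value 55×9/15 = 33.
Total value = 76.

76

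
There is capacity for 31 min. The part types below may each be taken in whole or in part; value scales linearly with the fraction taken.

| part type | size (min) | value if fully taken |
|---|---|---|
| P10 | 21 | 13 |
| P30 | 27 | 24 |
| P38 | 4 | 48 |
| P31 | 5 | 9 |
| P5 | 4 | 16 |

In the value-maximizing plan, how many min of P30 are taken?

18

Rank by value-to-size ratio: P38 48/4≈12, P5 16/4≈4, P31 9/5≈1.8, P30 24/27≈0.889, P10 13/21≈0.619.
All 4 min of P38 fit (value 48) → 27 remain.
Take all of P5 (4 min, value 16) → 23 min left.
P31: take in full, 5 min for value 9 → 18 left.
Fill the last 18 min with part of P30: 18/27 of it earns 16.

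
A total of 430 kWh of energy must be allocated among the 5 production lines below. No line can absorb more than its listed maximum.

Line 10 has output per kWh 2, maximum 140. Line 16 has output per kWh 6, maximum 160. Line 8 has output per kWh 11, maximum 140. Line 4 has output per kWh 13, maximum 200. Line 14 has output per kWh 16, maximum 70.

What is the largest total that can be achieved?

5380

Highest output per kWh first: Line 14 16 > Line 4 13 > Line 8 11 > Line 16 6 > Line 10 2.
Line 14: +70 to 70 (cap) — 360 left.
Give Line 4 200 to hit its cap of 200 — 160 left.
Line 8: +140 to 140 (cap) — 20 left.
Only 20 left; Line 16 takes them to reach 20.
Total = 6×20 + 11×140 + 13×200 + 16×70 = 5380.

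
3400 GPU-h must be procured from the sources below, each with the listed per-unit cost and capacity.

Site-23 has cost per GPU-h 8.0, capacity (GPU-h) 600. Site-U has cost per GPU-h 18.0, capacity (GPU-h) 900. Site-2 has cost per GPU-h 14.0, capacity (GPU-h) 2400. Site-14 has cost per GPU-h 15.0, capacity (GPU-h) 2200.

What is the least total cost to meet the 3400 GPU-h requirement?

Fill from the cheapest source first.
Site-23 (8.0): use full 600 → 2800 GPU-h to go.
Site-2 (14.0): use full 2400 → 400 GPU-h to go.
Site-14 (15.0): take the remaining 400 → done.
Site-U: unused.
Cost = 600×8.0 + 2400×14.0 + 400×15.0 = 44400.

44400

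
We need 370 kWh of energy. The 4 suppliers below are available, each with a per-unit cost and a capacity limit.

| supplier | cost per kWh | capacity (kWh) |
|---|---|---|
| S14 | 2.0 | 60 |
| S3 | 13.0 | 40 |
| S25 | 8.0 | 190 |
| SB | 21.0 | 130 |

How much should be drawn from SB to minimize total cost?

80

Fill from the cheapest supplier first.
Take 60 from S14 at 2.0 ; need 310 more.
S25 at 8.0: take all 190 kWh ; 120 still needed.
S3 (13.0): use full 40 ; 80 kWh to go.
SB at 21.0: take 80 of its 130 ; requirement met.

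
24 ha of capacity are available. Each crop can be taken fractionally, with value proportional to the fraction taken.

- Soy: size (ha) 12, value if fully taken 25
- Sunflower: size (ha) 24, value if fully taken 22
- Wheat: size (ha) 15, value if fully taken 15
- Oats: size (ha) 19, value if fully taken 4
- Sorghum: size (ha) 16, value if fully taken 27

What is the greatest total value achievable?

Rank by value-to-size ratio: Soy 25/12≈2.08, Sorghum 27/16≈1.69, Wheat 15/15≈1, Sunflower 22/24≈0.917, Oats 4/19≈0.211.
All 12 ha of Soy fit (value 25) ; 12 remain.
Fill the last 12 ha with part of Sorghum: 12/16 of it earns 20.25.
Total value = 45.25.

45.25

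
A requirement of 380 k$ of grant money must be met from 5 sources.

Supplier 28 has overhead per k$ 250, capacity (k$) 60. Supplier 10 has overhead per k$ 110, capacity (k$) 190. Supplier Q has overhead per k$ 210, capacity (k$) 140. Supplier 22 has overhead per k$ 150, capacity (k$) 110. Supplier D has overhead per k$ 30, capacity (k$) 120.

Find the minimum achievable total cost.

35000

Use sources in increasing cost order.
Take 120 from Supplier D at 30 ; need 260 more.
Take 190 from Supplier 10 at 110 ; need 70 more.
Take 70 from Supplier 22 at 150 to finish.
Supplier Q, Supplier 28: unused.
Cost = 120×30 + 190×110 + 70×150 = 35000.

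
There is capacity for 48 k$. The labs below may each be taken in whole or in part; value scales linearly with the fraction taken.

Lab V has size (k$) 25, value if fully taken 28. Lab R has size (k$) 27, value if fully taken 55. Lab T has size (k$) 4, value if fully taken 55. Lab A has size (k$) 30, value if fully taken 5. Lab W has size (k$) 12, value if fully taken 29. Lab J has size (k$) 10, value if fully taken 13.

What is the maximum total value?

145.5

Rank by value-to-size ratio: Lab T 55/4≈13.8, Lab W 29/12≈2.42, Lab R 55/27≈2.04, Lab J 13/10≈1.3, Lab V 28/25≈1.12, Lab A 5/30≈0.167.
All 4 k$ of Lab T fit (value 55) ; 44 remain.
Lab W: take in full, 12 k$ for value 29 ; 32 left.
All 27 k$ of Lab R fit (value 55) ; 5 remain.
5 k$ left: a 5/10 share of Lab J gives 13×5/10 = 6.5.
Total value = 145.5.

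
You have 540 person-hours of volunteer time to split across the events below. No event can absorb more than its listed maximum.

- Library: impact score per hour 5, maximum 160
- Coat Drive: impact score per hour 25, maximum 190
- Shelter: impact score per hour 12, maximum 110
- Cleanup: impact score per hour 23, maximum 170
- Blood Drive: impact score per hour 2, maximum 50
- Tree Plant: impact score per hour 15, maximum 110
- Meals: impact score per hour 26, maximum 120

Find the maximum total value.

12680

Rank by impact score per hour: Meals 26 > Coat Drive 25 > Cleanup 23 > Tree Plant 15 > Shelter 12 > Library 5 > Blood Drive 2.
Meals takes 120 to reach its cap of 120 → 420 left.
Coat Drive: +190 to 190 (cap) → 230 left.
Give Cleanup 170 to hit its cap of 170 → 60 left.
Only 60 left; Tree Plant takes them to reach 60.
Total = 25×190 + 23×170 + 15×60 + 26×120 = 12680.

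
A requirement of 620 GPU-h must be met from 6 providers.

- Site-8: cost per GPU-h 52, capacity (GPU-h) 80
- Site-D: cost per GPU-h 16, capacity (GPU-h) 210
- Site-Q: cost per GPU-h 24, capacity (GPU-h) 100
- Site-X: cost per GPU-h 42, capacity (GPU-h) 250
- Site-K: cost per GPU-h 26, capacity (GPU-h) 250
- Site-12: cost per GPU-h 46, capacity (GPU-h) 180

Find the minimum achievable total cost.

Fill from the cheapest provider first.
Site-D (16): use full 210 → 410 GPU-h to go.
Site-Q at 24: take all 100 GPU-h → 310 still needed.
Site-K at 26: take all 250 GPU-h → 60 still needed.
Take 60 from Site-X at 42 to finish.
Site-12, Site-8: unused.
Cost = 210×16 + 100×24 + 250×26 + 60×42 = 14780.

14780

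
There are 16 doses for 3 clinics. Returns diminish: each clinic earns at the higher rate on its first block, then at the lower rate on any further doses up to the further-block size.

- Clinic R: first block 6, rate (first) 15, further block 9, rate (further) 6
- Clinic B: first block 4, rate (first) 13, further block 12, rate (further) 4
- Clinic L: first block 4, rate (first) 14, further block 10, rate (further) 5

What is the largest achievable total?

210

Treat each block as its own option and order by rate: Clinic R/first 15 > Clinic L/first 14 > Clinic B/first 13 > Clinic R/second 6 > Clinic L/second 5 > Clinic B/second 4.
Fill Clinic R first block (6 at 15) — 10 left.
Clinic L first at 14: fill all 4 — 6 left.
Clinic B first at 13: fill all 4 — 2 left.
2 remain; put them into Clinic R second at 6.
Total = 15×6 + 14×4 + 13×4 + 6×2 = 210.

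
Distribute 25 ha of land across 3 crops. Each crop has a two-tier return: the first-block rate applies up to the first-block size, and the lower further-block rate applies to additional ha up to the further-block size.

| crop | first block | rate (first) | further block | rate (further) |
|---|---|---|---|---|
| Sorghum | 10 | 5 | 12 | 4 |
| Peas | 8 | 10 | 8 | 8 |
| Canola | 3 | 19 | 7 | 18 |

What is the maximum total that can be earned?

319

Rank every tier by rate: Canola/tier1 19 > Canola/tier2 18 > Peas/tier1 10 > Peas/tier2 8 > Sorghum/tier1 5 > Sorghum/tier2 4.
Canola/tier1 (19): +3 ; 22 left.
Canola tier2 at 18: fill all 7 ; 15 left.
Peas tier1 at 10: fill all 8 ; 7 left.
Peas tier2 at 8: only 7 left, fill 7.
Total = 19×3 + 18×7 + 10×8 + 8×7 = 319.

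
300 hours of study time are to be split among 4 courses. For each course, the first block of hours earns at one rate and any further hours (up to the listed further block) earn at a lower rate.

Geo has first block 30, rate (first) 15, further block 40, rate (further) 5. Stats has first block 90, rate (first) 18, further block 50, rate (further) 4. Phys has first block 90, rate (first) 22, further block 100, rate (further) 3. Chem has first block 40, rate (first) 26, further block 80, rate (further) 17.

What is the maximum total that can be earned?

6000

Order all 8 blocks by rate: Chem/first 26 > Phys/first 22 > Stats/first 18 > Chem/second 17 > Geo/first 15 > Geo/second 5 > Stats/second 4 > Phys/second 3.
Chem first at 26: fill all 40 — 260 left.
Fill Phys first block (90 at 22) — 170 left.
Stats first at 18: fill all 90 — 80 left.
Chem/second (17): +80 — 0 left.
Total = 26×40 + 22×90 + 18×90 + 17×80 = 6000.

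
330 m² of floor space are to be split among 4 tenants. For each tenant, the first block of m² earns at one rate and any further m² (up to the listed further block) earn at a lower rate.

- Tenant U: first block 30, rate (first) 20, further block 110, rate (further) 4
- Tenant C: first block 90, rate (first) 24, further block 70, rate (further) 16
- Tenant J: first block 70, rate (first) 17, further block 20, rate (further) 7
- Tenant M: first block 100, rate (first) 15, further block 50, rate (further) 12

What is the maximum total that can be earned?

Order all 8 blocks by rate: Tenant C/first 24 > Tenant U/first 20 > Tenant J/first 17 > Tenant C/second 16 > Tenant M/first 15 > Tenant M/second 12 > Tenant J/second 7 > Tenant U/second 4.
Tenant C first at 24: fill all 90 — 240 left.
Tenant U first at 20: fill all 30 — 210 left.
Fill Tenant J first block (70 at 17) — 140 left.
Tenant C/second (16): +70 — 70 left.
Tenant M first at 15: only 70 left, fill 70.
Total = 24×90 + 20×30 + 17×70 + 16×70 + 15×70 = 6120.

6120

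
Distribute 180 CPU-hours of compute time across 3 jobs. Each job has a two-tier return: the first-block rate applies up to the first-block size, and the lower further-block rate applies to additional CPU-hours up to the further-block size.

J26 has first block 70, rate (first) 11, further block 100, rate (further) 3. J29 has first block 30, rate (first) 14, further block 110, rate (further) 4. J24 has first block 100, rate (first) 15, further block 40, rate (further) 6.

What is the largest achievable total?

2470

Rank every tier by rate: J24/first 15 > J29/first 14 > J26/first 11 > J24/second 6 > J29/second 4 > J26/second 3.
J24/first (15): +100 → 80 left.
J29/first (14): +30 → 50 left.
50 remain; put them into J26 first at 11.
Total = 15×100 + 14×30 + 11×50 = 2470.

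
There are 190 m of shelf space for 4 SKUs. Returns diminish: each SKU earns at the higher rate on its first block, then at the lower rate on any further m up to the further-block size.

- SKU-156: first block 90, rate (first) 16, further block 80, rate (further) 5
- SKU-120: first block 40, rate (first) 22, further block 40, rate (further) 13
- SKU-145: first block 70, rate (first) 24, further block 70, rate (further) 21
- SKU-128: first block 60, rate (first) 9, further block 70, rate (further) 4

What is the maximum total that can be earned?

4190

Rank every tier by rate: SKU-145/T1 24 > SKU-120/T1 22 > SKU-145/T2 21 > SKU-156/T1 16 > SKU-120/T2 13 > SKU-128/T1 9 > SKU-156/T2 5 > SKU-128/T2 4.
Fill SKU-145 T1 block (70 at 24) ; 120 left.
SKU-120/T1 (22): +40 ; 80 left.
SKU-145/T2 (21): +70 ; 10 left.
10 remain; put them into SKU-156 T1 at 16.
Total = 24×70 + 22×40 + 21×70 + 16×10 = 4190.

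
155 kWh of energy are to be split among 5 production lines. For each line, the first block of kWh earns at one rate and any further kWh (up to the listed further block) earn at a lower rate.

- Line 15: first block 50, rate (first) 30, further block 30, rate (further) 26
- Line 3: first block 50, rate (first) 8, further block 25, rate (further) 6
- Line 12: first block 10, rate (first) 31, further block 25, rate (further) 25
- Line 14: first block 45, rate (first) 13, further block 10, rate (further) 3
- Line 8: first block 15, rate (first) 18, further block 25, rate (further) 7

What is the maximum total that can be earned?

3810

Order all 10 blocks by rate: Line 12/first 31 > Line 15/first 30 > Line 15/second 26 > Line 12/second 25 > Line 8/first 18 > Line 14/first 13 > Line 3/first 8 > Line 8/second 7 > Line 3/second 6 > Line 14/second 3.
Fill Line 12 first block (10 at 31) — 145 left.
Line 15/first (30): +50 — 95 left.
Line 15 second at 26: fill all 30 — 65 left.
Fill Line 12 second block (25 at 25) — 40 left.
Fill Line 8 first block (15 at 18) — 25 left.
Line 14/first: +25 of 45 at 13; pool empty.
Total = 31×10 + 30×50 + 26×30 + 25×25 + 18×15 + 13×25 = 3810.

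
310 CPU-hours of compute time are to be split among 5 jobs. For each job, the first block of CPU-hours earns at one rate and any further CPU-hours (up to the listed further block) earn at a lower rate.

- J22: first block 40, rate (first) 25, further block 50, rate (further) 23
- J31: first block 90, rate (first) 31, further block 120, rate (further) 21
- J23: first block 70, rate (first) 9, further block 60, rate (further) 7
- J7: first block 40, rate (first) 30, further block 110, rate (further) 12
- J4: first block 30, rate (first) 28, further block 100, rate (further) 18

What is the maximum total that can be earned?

Order all 10 blocks by rate: J31/first 31 > J7/first 30 > J4/first 28 > J22/first 25 > J22/second 23 > J31/second 21 > J4/second 18 > J7/second 12 > J23/first 9 > J23/second 7.
J31/first (31): +90 — 220 left.
J7/first (30): +40 — 180 left.
J4 first at 28: fill all 30 — 150 left.
Fill J22 first block (40 at 25) — 110 left.
J22/second (23): +50 — 60 left.
J31 second at 21: only 60 left, fill 60.
Total = 31×90 + 30×40 + 28×30 + 25×40 + 23×50 + 21×60 = 8240.

8240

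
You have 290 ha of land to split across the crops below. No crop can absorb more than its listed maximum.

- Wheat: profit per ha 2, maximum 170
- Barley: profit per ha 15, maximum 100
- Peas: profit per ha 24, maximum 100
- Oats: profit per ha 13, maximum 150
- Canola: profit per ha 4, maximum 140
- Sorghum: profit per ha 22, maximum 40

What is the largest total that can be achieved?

5430

Order the crops by profit per ha: Peas 24 > Sorghum 22 > Barley 15 > Oats 13 > Canola 4 > Wheat 2.
Peas: +100 to 100 (cap) ; 190 left.
Sorghum: +40 to 40 (cap) ; 150 left.
Barley: +100 to 100 (cap) ; 50 left.
Oats: +50 (room for 150) → 50. Pool exhausted.
Total = 15×100 + 24×100 + 13×50 + 22×40 = 5430.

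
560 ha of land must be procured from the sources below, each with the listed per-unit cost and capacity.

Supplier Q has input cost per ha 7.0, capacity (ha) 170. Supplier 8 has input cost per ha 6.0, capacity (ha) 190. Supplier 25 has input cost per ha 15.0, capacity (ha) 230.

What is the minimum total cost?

5330

Fill from the cheapest source first.
Take 190 from Supplier 8 at 6.0 — need 370 more.
Supplier Q at 7.0: take all 170 ha — 200 still needed.
Take 200 from Supplier 25 at 15.0 to finish.
Cost = 190×6.0 + 170×7.0 + 200×15.0 = 5330.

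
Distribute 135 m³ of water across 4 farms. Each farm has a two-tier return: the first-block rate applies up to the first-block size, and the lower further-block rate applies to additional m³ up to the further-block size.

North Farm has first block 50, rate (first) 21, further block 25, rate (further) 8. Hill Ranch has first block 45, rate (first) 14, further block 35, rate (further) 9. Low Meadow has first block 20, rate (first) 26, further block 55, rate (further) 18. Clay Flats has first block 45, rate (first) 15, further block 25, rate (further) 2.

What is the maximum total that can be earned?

Rank every tier by rate: Low Meadow/tier1 26 > North Farm/tier1 21 > Low Meadow/tier2 18 > Clay Flats/tier1 15 > Hill Ranch/tier1 14 > Hill Ranch/tier2 9 > North Farm/tier2 8 > Clay Flats/tier2 2.
Low Meadow tier1 at 26: fill all 20 → 115 left.
North Farm tier1 at 21: fill all 50 → 65 left.
Fill Low Meadow tier2 block (55 at 18) → 10 left.
Clay Flats tier1 at 15: only 10 left, fill 10.
Total = 26×20 + 21×50 + 18×55 + 15×10 = 2710.

2710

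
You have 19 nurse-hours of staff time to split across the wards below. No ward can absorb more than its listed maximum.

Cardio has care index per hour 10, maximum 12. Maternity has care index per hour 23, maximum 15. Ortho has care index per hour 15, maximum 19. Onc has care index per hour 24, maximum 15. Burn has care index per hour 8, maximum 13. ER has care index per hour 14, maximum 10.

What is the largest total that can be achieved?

452

Rank by care index per hour: Onc 24 > Maternity 23 > Ortho 15 > ER 14 > Cardio 10 > Burn 8.
Onc takes 15 to reach its cap of 15 ; 4 left.
Only 4 left; Maternity takes them to reach 4.
Total = 23×4 + 24×15 = 452.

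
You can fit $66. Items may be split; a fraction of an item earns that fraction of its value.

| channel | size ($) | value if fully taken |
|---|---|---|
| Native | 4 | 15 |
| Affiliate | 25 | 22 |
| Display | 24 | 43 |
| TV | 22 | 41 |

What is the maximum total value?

Rank by value-to-size ratio: Native 15/4≈3.75, TV 41/22≈1.86, Display 43/24≈1.79, Affiliate 22/25≈0.88.
All 4 $ of Native fit (value 15) → 62 remain.
All 22 $ of TV fit (value 41) → 40 remain.
Take all of Display (24 $, value 43) → 16 $ left.
Fill the last 16 $ with part of Affiliate: 16/25 of it earns 14.08.
Total value = 113.08.

113.08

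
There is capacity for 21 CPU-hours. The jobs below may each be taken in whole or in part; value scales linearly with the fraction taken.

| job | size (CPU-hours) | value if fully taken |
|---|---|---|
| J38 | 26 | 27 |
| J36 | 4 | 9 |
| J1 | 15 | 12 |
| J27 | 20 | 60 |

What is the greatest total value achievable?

Rank by value-to-size ratio: J27 60/20≈3, J36 9/4≈2.25, J38 27/26≈1.04, J1 12/15≈0.8.
J27: take in full, 20 CPU-hours for value 60 ; 1 left.
Only 1 CPU-hours remain; take 1/4 of J36 for value 9×1/4 = 2.25.
Total value = 62.25.

62.25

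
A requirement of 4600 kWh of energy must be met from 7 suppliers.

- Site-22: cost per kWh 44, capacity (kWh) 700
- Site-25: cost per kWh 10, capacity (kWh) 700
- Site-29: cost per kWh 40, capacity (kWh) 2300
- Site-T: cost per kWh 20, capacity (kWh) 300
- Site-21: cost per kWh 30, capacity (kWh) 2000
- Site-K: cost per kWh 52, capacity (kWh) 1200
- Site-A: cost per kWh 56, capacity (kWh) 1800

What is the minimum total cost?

Fill from the cheapest supplier first.
Site-25 (10): use full 700 — 3900 kWh to go.
Site-T at 20: take all 300 kWh — 3600 still needed.
Site-21 at 30: take all 2000 kWh — 1600 still needed.
Site-29 at 40: take 1600 of its 2300 — requirement met.
Site-22, Site-K, Site-A: unused.
Cost = 700×10 + 300×20 + 2000×30 + 1600×40 = 137000.

137000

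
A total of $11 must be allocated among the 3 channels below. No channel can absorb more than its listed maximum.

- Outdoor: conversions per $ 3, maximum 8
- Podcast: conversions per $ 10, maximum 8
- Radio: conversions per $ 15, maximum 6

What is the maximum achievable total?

Rank by conversions per $: Radio 15 > Podcast 10 > Outdoor 3.
Radio takes 6 to reach its cap of 6 — 5 left.
Podcast has room for 8 but only 5 remain, so it gets 5.
Total = 10×5 + 15×6 = 140.

140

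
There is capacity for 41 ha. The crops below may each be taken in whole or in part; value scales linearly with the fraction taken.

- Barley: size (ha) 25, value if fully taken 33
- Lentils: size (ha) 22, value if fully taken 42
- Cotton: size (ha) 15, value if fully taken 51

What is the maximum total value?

Sort by value density: Cotton 51/15≈3.4, Lentils 42/22≈1.91, Barley 33/25≈1.32.
Cotton: take in full, 15 ha for value 51 ; 26 left.
Take all of Lentils (22 ha, value 42) ; 4 ha left.
Only 4 ha remain; take 4/25 of Barley for value 33×4/25 = 5.28.
Total value = 98.28.

98.28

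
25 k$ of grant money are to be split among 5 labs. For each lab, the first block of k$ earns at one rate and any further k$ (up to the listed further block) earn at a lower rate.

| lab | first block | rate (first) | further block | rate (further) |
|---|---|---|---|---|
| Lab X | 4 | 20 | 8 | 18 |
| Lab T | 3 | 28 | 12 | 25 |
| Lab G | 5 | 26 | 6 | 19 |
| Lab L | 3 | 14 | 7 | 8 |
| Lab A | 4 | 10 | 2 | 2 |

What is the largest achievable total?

613

Treat each block as its own option and order by rate: Lab T/T1 28 > Lab G/T1 26 > Lab T/T2 25 > Lab X/T1 20 > Lab G/T2 19 > Lab X/T2 18 > Lab L/T1 14 > Lab A/T1 10 > Lab L/T2 8 > Lab A/T2 2.
Lab T/T1 (28): +3 → 22 left.
Fill Lab G T1 block (5 at 26) → 17 left.
Lab T T2 at 25: fill all 12 → 5 left.
Lab X T1 at 20: fill all 4 → 1 left.
Lab G/T2: +1 of 6 at 19; pool empty.
Total = 28×3 + 26×5 + 25×12 + 20×4 + 19×1 = 613.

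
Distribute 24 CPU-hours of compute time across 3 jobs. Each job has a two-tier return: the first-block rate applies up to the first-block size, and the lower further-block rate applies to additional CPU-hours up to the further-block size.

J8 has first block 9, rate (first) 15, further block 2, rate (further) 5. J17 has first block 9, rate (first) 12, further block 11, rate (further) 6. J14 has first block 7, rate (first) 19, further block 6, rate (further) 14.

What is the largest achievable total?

Order all 6 blocks by rate: J14/T1 19 > J8/T1 15 > J14/T2 14 > J17/T1 12 > J17/T2 6 > J8/T2 5.
J14/T1 (19): +7 — 17 left.
Fill J8 T1 block (9 at 15) — 8 left.
Fill J14 T2 block (6 at 14) — 2 left.
J17 T1 at 12: only 2 left, fill 2.
Total = 19×7 + 15×9 + 14×6 + 12×2 = 376.

376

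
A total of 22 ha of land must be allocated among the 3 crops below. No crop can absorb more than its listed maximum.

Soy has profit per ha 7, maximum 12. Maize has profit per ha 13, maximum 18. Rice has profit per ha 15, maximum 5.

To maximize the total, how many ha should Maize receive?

17

Order the crops by profit per ha: Rice 15 > Maize 13 > Soy 7.
Rice takes 5 to reach its cap of 5 → 17 left.
Maize: +17 (room for 18) → 17. Pool exhausted.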